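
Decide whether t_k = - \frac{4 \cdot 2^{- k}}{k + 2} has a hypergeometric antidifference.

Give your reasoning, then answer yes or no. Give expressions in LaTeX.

No; the degree bound rules out any f.

The ratio is (k + 2)/(2*(k + 3)).
Take A(k)=k/2 + 1, B(k)=k + 3, C(k)=1.
Solve (k/2 + 1)·f(k+1) − (k + 2)·f(k) = 1.
deg f ≤ -1 (via 1,1,0).
Bound -1 < 0, so the key equation has no polynomial solution.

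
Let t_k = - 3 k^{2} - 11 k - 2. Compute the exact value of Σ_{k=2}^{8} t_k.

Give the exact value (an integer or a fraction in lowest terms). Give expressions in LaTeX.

Σ = -1008

r(k) = (3*k**2 + 17*k + 16)/(3*k**2 + 11*k + 2) after simplifying.
Normal form (A,B,C) = (1, 1, k**2 + 11*k/3 + 2/3).
f must satisfy (1)·f(k+1) − (1)·f(k) = k**2 + 11*k/3 + 2/3.
Bound: deg f ≤ 3.
Solving with deg f ≤ 3: f(k) = k*(k**2 + 4*k - 3)/3.
Get s_k = R·t_k = k*(-k**2 - 4*k + 3) with R(k) = B(k−1)f(k)/C(k) = k*(k**2 + 4*k - 3)/(3*k**2 + 11*k + 2).
Δs = -3*k**2 - 11*k - 2, as required.
Evaluate s at k=9 and k=2: -1026 and -18; difference -1008.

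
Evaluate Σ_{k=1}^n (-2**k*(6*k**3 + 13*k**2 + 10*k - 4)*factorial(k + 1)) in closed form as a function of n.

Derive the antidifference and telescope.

Ratio r(k) = 2*(6*k**4 + 43*k**3 + 116*k**2 + 133*k + 50)/(6*k**3 + 13*k**2 + 10*k - 4).
Factor: A=2*k + 4; B=1; C=k**3 + 13*k**2/6 + 5*k/3 - 2/3.
f must satisfy (2*k + 4)·f(k+1) − (1)·f(k) = k**3 + 13*k**2/6 + 5*k/3 - 2/3.
Bound: deg f ≤ 2.
Solving with deg f ≤ 2: f(k) = k*(3*k - 4)/6.
R(k) = B(k−1)·f(k)/C(k) = k*(3*k - 4)/(6*k**3 + 13*k**2 + 10*k - 4); s_k = R·t_k = -2**k*k*(3*k - 4)*factorial(k + 1).
Δs = -2**k*(6*k**3 + 13*k**2 + 10*k - 4)*factorial(k + 1), as required.
Σ_(k=1)^n t_k = s_(n+1) − s_(1) = (-2**(n + 1)*(n + 1)*(3*n - 1)*factorial(n + 2)) − (4), i.e. -6*2**n*n**4*factorial(n) - 22*2**n*n**3*factorial(n) - 22*2**n*n**2*factorial(n) - 2*2**n*n*factorial(n) + 4*2**n*factorial(n) - 4.

S(n) = -6*2**n*n**4*factorial(n) - 22*2**n*n**3*factorial(n) - 22*2**n*n**2*factorial(n) - 2*2**n*n*factorial(n) + 4*2**n*factorial(n) - 4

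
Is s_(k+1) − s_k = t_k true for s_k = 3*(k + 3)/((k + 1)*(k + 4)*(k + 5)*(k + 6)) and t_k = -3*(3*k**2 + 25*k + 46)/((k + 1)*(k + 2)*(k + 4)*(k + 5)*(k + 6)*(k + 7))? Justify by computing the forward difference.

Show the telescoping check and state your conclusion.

s_(k+1) = 3*(k + 4)/((k + 2)*(k + 5)*(k + 6)*(k + 7))
s_(k+1) − s_k = 3*(-3*k**2 - 17*k - 26)/(k**6 + 25*k**5 + 247*k**4 + 1219*k**3 + 3112*k**2 + 3796*k + 1680)
(s_(k+1) − s_k) − t_k = 12*(2*k + 5)/(k**6 + 25*k**5 + 247*k**4 + 1219*k**3 + 3112*k**2 + 3796*k + 1680)

Invalid: residual 12*(2*k + 5)/(k**6 + 25*k**5 + 247*k**4 + 1219*k**3 + 3112*k**2 + 3796*k + 1680) ≠ 0.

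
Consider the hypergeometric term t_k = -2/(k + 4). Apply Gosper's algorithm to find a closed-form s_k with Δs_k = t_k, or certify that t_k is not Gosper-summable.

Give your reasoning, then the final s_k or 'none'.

t_(k+1)/t_k = (k + 4)/(k + 5).
A = k + 4, B = k + 5, C = 1.
Need (k + 4)·f(k+1) − (k + 4)·f(k) = 1.
From deg A=1, deg B=1, deg C=0: d=0.
Put f(k) = c0: A·f(k+1) − B(k−1)·f(k) − C = -1; need -1 = 0 — inconsistent ⇒ no f, not summable.

none (Gosper's algorithm certifies no s_k)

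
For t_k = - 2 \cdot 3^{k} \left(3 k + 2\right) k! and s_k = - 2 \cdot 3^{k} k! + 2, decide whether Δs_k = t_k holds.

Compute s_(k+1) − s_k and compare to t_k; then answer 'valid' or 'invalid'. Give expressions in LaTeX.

s_(k+1) = -6*3**k*k*factorial(k) - 6*3**k*factorial(k) + 2
s_(k+1) − s_k = -2*3**k*(3*k + 2)*factorial(k)
(s_(k+1) − s_k) − t_k = 0

valid; difference matches t_k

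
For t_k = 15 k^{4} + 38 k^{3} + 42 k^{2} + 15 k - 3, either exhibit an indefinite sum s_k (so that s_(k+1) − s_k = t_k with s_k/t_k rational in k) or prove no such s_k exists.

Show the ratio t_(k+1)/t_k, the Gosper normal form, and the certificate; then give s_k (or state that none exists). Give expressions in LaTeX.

s_k = k \left(3 k^{4} + 2 k^{3} - 4 k - 4\right)

r(k) = (15*k**4 + 98*k**3 + 246*k**2 + 273*k + 107)/(15*k**4 + 38*k**3 + 42*k**2 + 15*k - 3) after simplifying.
A = 1, B = 1, C = k**4 + 38*k**3/15 + 14*k**2/5 + k - 1/5.
Key eq: (1)·f(k+1) = (1)·f(k) + (k**4 + 38*k**3/15 + 14*k**2/5 + k - 1/5).
Bound: deg f ≤ 5.
Match coefficients ⇒ f(k) = k*(3*k**4 + 2*k**3 - 4*k - 4)/15.
Then R = B(k−1)f/C = k*(3*k**4 + 2*k**3 - 4*k - 4)/(15*k**4 + 38*k**3 + 42*k**2 + 15*k - 3), so s_k = R(k)·t_k = k*(3*k**4 + 2*k**3 - 4*k - 4).
Δs = 15*k**4 + 38*k**3 + 42*k**2 + 15*k - 3, as required.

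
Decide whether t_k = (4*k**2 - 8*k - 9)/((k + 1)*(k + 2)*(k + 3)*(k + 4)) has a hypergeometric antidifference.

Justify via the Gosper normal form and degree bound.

The ratio is (k + 1)*(8*k - 4*(k + 1)**2 + 17)/((k + 5)*(-4*k**2 + 8*k + 9)).
Gosper form: A/B · C(k+1)/C(k) with A=k + 1, B=k + 5, C=k**2 - 2*k - 9/4.
Set up (k + 1)·f(k+1) − (k + 4)·f(k) − (k**2 - 2*k - 9/4) = 0.
From deg A=1, deg B=1, deg C=2: d=3.
Solving with deg f ≤ 3: f(k) = -k*(k**2 + 30*k + 23)/24.
So s_k = (B(k−1)f/C)·t_k = (-k*(k + 4)*(k**2 + 30*k + 23)/(6*(4*k**2 - 8*k - 9)))·t_k = k*(-k**2 - 30*k - 23)/(6*(k + 1)*(k + 2)*(k + 3)).
Δs = (4*k**2 - 8*k - 9)/(k**4 + 10*k**3 + 35*k**2 + 50*k + 24), as required.

Yes. s_k = k*(-k**2 - 30*k - 23)/(6*(k + 1)*(k + 2)*(k + 3)).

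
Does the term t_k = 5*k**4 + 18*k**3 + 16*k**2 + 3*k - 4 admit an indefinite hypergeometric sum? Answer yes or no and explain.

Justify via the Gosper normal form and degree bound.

The ratio is (5*k**4 + 38*k**3 + 100*k**2 + 109*k + 38)/(5*k**4 + 18*k**3 + 16*k**2 + 3*k - 4).
Normal form (A,B,C) = (1, 1, k**4 + 18*k**3/5 + 16*k**2/5 + 3*k/5 - 4/5).
Solve (1)·f(k+1) − (1)·f(k) = k**4 + 18*k**3/5 + 16*k**2/5 + 3*k/5 - 4/5.
Bound: deg f ≤ 5.
Match coefficients ⇒ f(k) = k*(k**4 + 2*k**3 - 2*k**2 - 2*k - 3)/5.
R(k) = B(k−1)·f(k)/C(k) = k*(k**4 + 2*k**3 - 2*k**2 - 2*k - 3)/(5*k**4 + 18*k**3 + 16*k**2 + 3*k - 4); s_k = R·t_k = k*(k**4 + 2*k**3 - 2*k**2 - 2*k - 3).
Verify: 5*k**4 + 18*k**3 + 16*k**2 + 3*k - 4 matches t_k.

Yes. s_k = k*(k**4 + 2*k**3 - 2*k**2 - 2*k - 3).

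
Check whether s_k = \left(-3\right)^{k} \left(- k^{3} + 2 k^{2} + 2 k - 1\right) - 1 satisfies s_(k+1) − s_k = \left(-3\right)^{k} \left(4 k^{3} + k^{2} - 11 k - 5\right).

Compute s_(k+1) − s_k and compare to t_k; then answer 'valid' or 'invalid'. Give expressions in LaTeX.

Valid — Δs_k = t_k.

s_(k+1) = (-3)**(k + 1)*(2*k - (k + 1)**3 + 2*(k + 1)**2 + 1) - 1
s_(k+1) − s_k = (-3)**k*(4*k**3 + k**2 - 11*k - 5)
(s_(k+1) − s_k) − t_k = 0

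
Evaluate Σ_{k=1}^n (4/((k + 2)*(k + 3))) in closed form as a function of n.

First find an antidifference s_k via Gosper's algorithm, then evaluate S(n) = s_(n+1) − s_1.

S(n) = 4*n/(3*(n + 3))

r(k) = (k + 2)/(k + 4) after simplifying.
Normal form (A,B,C) = (k + 2, k + 4, 1).
Solve (k + 2)·f(k+1) − (k + 3)·f(k) = 1.
d = 1 from the (1,1,0) case.
A polynomial solution: f(k) = k/2.
Get s_k = R·t_k = 2*k/(k + 2) with R(k) = B(k−1)f(k)/C(k) = k*(k + 3)/2.
s_(k+1) − s_k = 4/(k**2 + 5*k + 6) = t_k.
Evaluate: s_(n+1) = 2*(n + 1)/(n + 3); subtract s_(1) = 2/3 ⇒ S(n) = 4*n/(3*(n + 3)).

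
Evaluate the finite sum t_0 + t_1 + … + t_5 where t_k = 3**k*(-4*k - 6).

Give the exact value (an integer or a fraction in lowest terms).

Compute t_(k+1)/t_k: get 3*(2*k + 5)/(2*k + 3).
So A=3 and B=1, with C=k + 3/2.
Solve (3)·f(k+1) − (1)·f(k) = k + 3/2.
d = 1 from the (0,0,1) case.
Solve for f: f(k) = k/2 (degree 1 ≤ 1).
Get s_k = R·t_k = -2*3**k*k with R(k) = B(k−1)f(k)/C(k) = k/(2*k + 3).
s_(k+1) − s_k = 3**k*(-4*k - 6) = t_k.
Telescoping: Σ = s_(6) − s_(0) = -8748 − (0) = -8748.

Σ = -8748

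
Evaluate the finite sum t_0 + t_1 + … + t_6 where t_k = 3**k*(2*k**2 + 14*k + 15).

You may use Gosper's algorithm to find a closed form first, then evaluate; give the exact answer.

Step 1: r(k) = 3*(2*k**2 + 18*k + 31)/(2*k**2 + 14*k + 15).
Normal form (A,B,C) = (3, 1, k**2 + 7*k + 15/2).
Set up (3)·f(k+1) − (1)·f(k) − (k**2 + 7*k + 15/2) = 0.
deg f ≤ 2 (via 0,0,2).
Solve for f: f(k) = k*(k + 4)/2 (degree 2 ≤ 2).
Certificate R = B(k−1)f/C = k*(k + 4)/(2*k**2 + 14*k + 15) gives s_k = 3**k*k*(k + 4).
s_(k+1) − s_k = 3**k*(2*k**2 + 14*k + 15) = t_k.
Telescoping: Σ = s_(7) − s_(0) = 168399 − (0) = 168399.

Σ = 168399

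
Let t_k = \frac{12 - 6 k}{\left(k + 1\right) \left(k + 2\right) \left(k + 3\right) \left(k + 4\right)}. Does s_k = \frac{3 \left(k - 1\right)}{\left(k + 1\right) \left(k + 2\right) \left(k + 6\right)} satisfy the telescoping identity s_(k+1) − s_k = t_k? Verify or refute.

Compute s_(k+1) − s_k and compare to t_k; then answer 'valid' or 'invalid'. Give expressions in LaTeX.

Invalid: residual \frac{9 \left(3 k^{2} + 11 k - 28\right)}{k^{6} + 23 k^{5} + 207 k^{4} + 925 k^{3} + 2144 k^{2} + 2412 k + 1008} ≠ 0.

s_(k+1) = 3*k/((k + 2)*(k + 3)*(k + 7))
s_(k+1) − s_k = 3*(-2*k**2 - 5*k + 21)/(k**5 + 19*k**4 + 131*k**3 + 401*k**2 + 540*k + 252)
(s_(k+1) − s_k) − t_k = 9*(3*k**2 + 11*k - 28)/(k**6 + 23*k**5 + 207*k**4 + 925*k**3 + 2144*k**2 + 2412*k + 1008)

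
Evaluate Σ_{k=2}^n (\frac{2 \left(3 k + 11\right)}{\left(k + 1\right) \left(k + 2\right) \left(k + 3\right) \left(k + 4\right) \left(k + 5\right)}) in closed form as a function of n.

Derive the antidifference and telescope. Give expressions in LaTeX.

S(n) = \frac{n^{3} + 10 n^{2} + 31 n - 42}{36 \left(n^{3} + 10 n^{2} + 31 n + 30\right)}

Ratio r(k) = (k + 1)*(3*k + 14)/((k + 6)*(3*k + 11)).
A = k + 1, B = k + 6, C = k + 11/3.
Solve (k + 1)·f(k+1) − (k + 5)·f(k) = k + 11/3.
d = 4 from the (1,1,1) case.
Coefficient equations give f(k) = k*(k + 3)*(k**2 + 7*k + 14)/24.
Get s_k = R·t_k = k*(k**2 + 7*k + 14)/(4*(k**3 + 7*k**2 + 14*k + 8)) with R(k) = B(k−1)f(k)/C(k) = k*(k + 3)*(k + 5)*(k**2 + 7*k + 14)/(8*(3*k + 11)).
s_(k+1) − s_k = 2*(3*k + 11)/(k**5 + 15*k**4 + 85*k**3 + 225*k**2 + 274*k + 120) = t_k.
Evaluate: s_(n+1) = (n**3 + 10*n**2 + 31*n + 22)/(4*(n**3 + 10*n**2 + 31*n + 30)); subtract s_(2) = 2/9 ⇒ S(n) = (n**3 + 10*n**2 + 31*n - 42)/(36*(n**3 + 10*n**2 + 31*n + 30)).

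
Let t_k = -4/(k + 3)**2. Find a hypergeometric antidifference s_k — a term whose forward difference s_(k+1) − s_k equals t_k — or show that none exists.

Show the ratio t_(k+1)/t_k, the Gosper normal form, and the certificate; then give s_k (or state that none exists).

The ratio is (k + 3)**2/(k + 4)**2.
So A=k**2 + 6*k + 9 and B=k**2 + 8*k + 16, with C=1.
Solve (k**2 + 6*k + 9)·f(k+1) − (k**2 + 6*k + 9)·f(k) = 1.
Degrees (2,2,0) ⇒ d ≤ 0.
Write f(k) = c0. Then LHS − RHS = -1, requiring -1 = 0: contradictory. No certificate.

not Gosper-summable; s_k does not exist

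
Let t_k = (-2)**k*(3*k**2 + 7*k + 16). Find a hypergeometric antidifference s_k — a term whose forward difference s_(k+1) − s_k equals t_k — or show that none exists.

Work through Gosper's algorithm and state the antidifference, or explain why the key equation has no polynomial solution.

Ratio r(k) = 2*(-3*k**2 - 13*k - 26)/(3*k**2 + 7*k + 16).
A = -2, B = 1, C = k**2 + 7*k/3 + 16/3.
Set up (-2)·f(k+1) − (1)·f(k) − (k**2 + 7*k/3 + 16/3) = 0.
d = 2 from the (0,0,2) case.
Match coefficients ⇒ f(k) = -(k**2 + k + 4)/3.
R(k) = B(k−1)·f(k)/C(k) = -(k**2 + k + 4)/(3*k**2 + 7*k + 16); s_k = R·t_k = (-2)**k*(-k**2 - k - 4).
Check: Δs_k = (-2)**k*(3*k**2 + 7*k + 16). ✓

s_k = (-2)**k*(-k**2 - k - 4)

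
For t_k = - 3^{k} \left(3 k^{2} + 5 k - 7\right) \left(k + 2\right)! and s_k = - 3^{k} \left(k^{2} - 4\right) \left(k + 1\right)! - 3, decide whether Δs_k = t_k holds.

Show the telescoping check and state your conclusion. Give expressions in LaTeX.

Valid: the claim telescopes to t_k.

s_(k+1) = -3**(k + 1)*((k + 1)**2 - 4)*factorial(k + 2) - 3
s_(k+1) − s_k = -3**k*(3*k**2 + 5*k - 7)*factorial(k + 2)
(s_(k+1) − s_k) − t_k = 0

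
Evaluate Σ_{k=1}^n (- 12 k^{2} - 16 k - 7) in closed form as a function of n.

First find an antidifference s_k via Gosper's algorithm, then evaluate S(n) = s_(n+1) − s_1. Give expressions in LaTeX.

Compute t_(k+1)/t_k: get (12*k**2 + 40*k + 35)/(12*k**2 + 16*k + 7).
Normal form (A,B,C) = (1, 1, k**2 + 4*k/3 + 7/12).
Set up (1)·f(k+1) − (1)·f(k) − (k**2 + 4*k/3 + 7/12) = 0.
Degrees (0,0,2) ⇒ d ≤ 3.
Solve for f: f(k) = k*(4*k**2 + 2*k + 1)/12 (degree 3 ≤ 3).
R(k) = B(k−1)·f(k)/C(k) = k*(4*k**2 + 2*k + 1)/(12*k**2 + 16*k + 7); s_k = R·t_k = k*(-4*k**2 - 2*k - 1).
Check: Δs_k = -12*k**2 - 16*k - 7. ✓
Evaluate: s_(n+1) = -4*n**3 - 14*n**2 - 17*n - 7; subtract s_(1) = -7 ⇒ S(n) = n*(-4*n**2 - 14*n - 17).

S(n) = n \left(- 4 n^{2} - 14 n - 17\right)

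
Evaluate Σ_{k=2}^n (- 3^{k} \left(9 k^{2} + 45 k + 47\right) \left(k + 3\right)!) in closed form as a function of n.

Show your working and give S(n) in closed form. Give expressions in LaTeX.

S(n) = - 9 \cdot 3^{n} n \left(n + 4\right)! - 12 \cdot 3^{n} \left(n + 4\right)! + 7560

r(k) = 3*(9*k**3 + 99*k**2 + 353*k + 404)/(9*k**2 + 45*k + 47) after simplifying.
A = 3*k + 12, B = 1, C = k**2 + 5*k + 47/9.
f must satisfy (3*k + 12)·f(k+1) − (1)·f(k) = k**2 + 5*k + 47/9.
From deg A=1, deg B=0, deg C=2: d=1.
Match coefficients ⇒ f(k) = (3*k + 1)/9.
R(k) = B(k−1)·f(k)/C(k) = (3*k + 1)/(9*k**2 + 45*k + 47); s_k = R·t_k = -3**k*(3*k + 1)*factorial(k + 3).
Δs = -3**k*(9*k**2 + 45*k + 47)*factorial(k + 3), as required.
s_(n+1) = -3**(n + 1)*(3*n + 4)*factorial(n + 4) and s_(2) = -7560, so S(n) = -9*3**n*n*factorial(n + 4) - 12*3**n*factorial(n + 4) + 7560.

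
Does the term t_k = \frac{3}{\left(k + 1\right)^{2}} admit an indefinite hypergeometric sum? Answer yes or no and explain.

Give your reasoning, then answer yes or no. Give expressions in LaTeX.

Step 1: r(k) = (k + 1)**2/(k + 2)**2.
A = k**2 + 2*k + 1, B = k**2 + 4*k + 4, C = 1.
Need (k**2 + 2*k + 1)·f(k+1) − (k**2 + 2*k + 1)·f(k) = 1.
d = 0 from the (2,2,0) case.
Put f(k) = c0: A·f(k+1) − B(k−1)·f(k) − C = -1; need -1 = 0 — inconsistent ⇒ no f, not summable.

No; the coefficient equations for f are inconsistent.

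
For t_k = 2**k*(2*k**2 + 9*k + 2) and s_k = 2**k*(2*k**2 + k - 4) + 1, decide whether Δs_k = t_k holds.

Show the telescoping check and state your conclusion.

s_(k+1) = 2**(k + 1)*(k + 2*(k + 1)**2 - 3) + 1
s_(k+1) − s_k = 2**k*(2*k**2 + 9*k + 2)
(s_(k+1) − s_k) − t_k = 0

valid; difference matches t_k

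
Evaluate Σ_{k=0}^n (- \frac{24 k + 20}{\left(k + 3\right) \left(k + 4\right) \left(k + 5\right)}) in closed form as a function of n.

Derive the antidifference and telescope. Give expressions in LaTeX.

t_(k+1)/t_k = (k + 3)*(6*k + 11)/((k + 6)*(6*k + 5)).
A = k + 3, B = k + 6, C = k + 5/6.
f must satisfy (k + 3)·f(k+1) − (k + 5)·f(k) = k + 5/6.
Bound: deg f ≤ 2.
Coefficient equations give f(k) = k*(23*k + 17)/144.
Certificate R = B(k−1)f/C = k*(k + 5)*(23*k + 17)/(24*(6*k + 5)) gives s_k = -k*(23*k + 17)/(6*(k + 3)*(k + 4)).
s_(k+1) − s_k = 4*(-6*k - 5)/(k**3 + 12*k**2 + 47*k + 60) = t_k.
Telescope: S(n) = s_(n+1) − s_(0) = (-23*n**2 - 63*n - 40)/(6*(n**2 + 9*n + 20)) − (0) = (-23*n**2 - 63*n - 40)/(6*(n**2 + 9*n + 20)).

S(n) = \frac{- 23 n^{2} - 63 n - 40}{6 \left(n^{2} + 9 n + 20\right)}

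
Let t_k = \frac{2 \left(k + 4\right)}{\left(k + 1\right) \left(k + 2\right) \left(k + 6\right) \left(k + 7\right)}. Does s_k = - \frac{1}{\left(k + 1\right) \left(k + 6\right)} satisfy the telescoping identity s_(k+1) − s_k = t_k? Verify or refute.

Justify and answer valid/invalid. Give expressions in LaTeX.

s_(k+1) = -1/((k + 2)*(k + 7))
s_(k+1) − s_k = 2*(k + 4)/(k**4 + 16*k**3 + 83*k**2 + 152*k + 84)
(s_(k+1) − s_k) − t_k = 0

valid (s_(k+1) − s_k reduces to t_k)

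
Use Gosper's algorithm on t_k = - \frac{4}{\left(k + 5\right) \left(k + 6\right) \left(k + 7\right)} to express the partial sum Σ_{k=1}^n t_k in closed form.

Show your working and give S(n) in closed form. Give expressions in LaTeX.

S(n) = \frac{n \left(- n - 13\right)}{21 \left(n^{2} + 13 n + 42\right)}

Step 1: r(k) = (k + 5)/(k + 8).
Normal form (A,B,C) = (k + 5, k + 8, 1).
Key eq: (k + 5)·f(k+1) = (k + 7)·f(k) + (1).
Bound: deg f ≤ 2.
Solve for f: f(k) = k*(k + 11)/60 (degree 2 ≤ 2).
So s_k = (B(k−1)f/C)·t_k = (k*(k + 7)*(k + 11)/60)·t_k = k*(-k - 11)/(15*(k + 5)*(k + 6)).
Δs = -4/(k**3 + 18*k**2 + 107*k + 210), as required.
Telescope: S(n) = s_(n+1) − s_(1) = (-n**2 - 13*n - 12)/(15*(n**2 + 13*n + 42)) − (-2/105) = n*(-n - 13)/(21*(n**2 + 13*n + 42)).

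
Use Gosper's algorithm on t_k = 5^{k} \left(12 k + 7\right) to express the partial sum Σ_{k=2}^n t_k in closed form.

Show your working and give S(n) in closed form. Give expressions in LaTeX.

r(k) = 5*(12*k + 19)/(12*k + 7) after simplifying.
A = 5, B = 1, C = k + 7/12.
Need (5)·f(k+1) − (1)·f(k) = k + 7/12.
deg f ≤ 1 (via 0,0,1).
Solve for f: f(k) = (3*k - 2)/12 (degree 1 ≤ 1).
So s_k = (B(k−1)f/C)·t_k = ((3*k - 2)/(12*k + 7))·t_k = 5**k*(3*k - 2).
s_(k+1) − s_k = 5**k*(12*k + 7) = t_k.
s_(n+1) = 5**(n + 1)*(3*n + 1) and s_(2) = 100, so S(n) = 15*5**n*n + 5*5**n - 100.

S(n) = 15 \cdot 5^{n} n + 5 \cdot 5^{n} - 100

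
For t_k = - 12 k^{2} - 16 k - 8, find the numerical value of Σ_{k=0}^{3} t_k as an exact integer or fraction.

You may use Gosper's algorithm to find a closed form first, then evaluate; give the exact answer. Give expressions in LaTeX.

Compute t_(k+1)/t_k: get (3*k**2 + 10*k + 9)/(3*k**2 + 4*k + 2).
A = 1, B = 1, C = k**2 + 4*k/3 + 2/3.
Key eq: (1)·f(k+1) = (1)·f(k) + (k**2 + 4*k/3 + 2/3).
Bound: deg f ≤ 3.
Solving with deg f ≤ 3: f(k) = k*(2*k**2 + k + 1)/6.
So s_k = (B(k−1)f/C)·t_k = (k*(2*k**2 + k + 1)/(2*(3*k**2 + 4*k + 2)))·t_k = 2*k*(-2*k**2 - k - 1).
Verify: -12*k**2 - 16*k - 8 matches t_k.
Evaluate s at k=4 and k=0: -296 and 0; difference -296.

Σ = -296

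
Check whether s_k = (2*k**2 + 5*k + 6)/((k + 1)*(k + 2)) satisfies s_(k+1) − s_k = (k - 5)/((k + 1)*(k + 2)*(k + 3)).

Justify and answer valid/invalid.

Valid — Δs_k = t_k.

s_(k+1) = (5*k + 2*(k + 1)**2 + 11)/((k + 2)*(k + 3))
s_(k+1) − s_k = (k - 5)/(k**3 + 6*k**2 + 11*k + 6)
(s_(k+1) − s_k) − t_k = 0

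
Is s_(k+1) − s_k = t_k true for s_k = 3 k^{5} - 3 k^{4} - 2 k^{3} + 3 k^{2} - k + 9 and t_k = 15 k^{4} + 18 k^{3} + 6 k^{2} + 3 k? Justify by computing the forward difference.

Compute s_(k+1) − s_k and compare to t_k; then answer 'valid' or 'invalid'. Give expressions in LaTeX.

Valid — Δs_k = t_k.

s_(k+1) = 3*k**5 + 12*k**4 + 16*k**3 + 9*k**2 + 2*k + 9
s_(k+1) − s_k = 3*k*(5*k**3 + 6*k**2 + 2*k + 1)
(s_(k+1) − s_k) − t_k = 0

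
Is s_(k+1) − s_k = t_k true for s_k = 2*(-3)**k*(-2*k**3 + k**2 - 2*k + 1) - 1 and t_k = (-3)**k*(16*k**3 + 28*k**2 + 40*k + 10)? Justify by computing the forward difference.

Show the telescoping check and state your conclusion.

valid; difference matches t_k

s_(k+1) = 6*(-3)**k*(2*k + 2*(k + 1)**3 - (k + 1)**2 + 1) - 1
s_(k+1) − s_k = (-3)**k*(16*k**3 + 28*k**2 + 40*k + 10)
(s_(k+1) − s_k) − t_k = 0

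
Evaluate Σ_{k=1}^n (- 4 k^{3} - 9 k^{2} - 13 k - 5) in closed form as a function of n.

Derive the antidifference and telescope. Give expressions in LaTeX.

S(n) = n \left(- n^{3} - 5 n^{2} - 12 n - 13\right)

Compute t_(k+1)/t_k: get (4*k**3 + 21*k**2 + 43*k + 31)/(4*k**3 + 9*k**2 + 13*k + 5).
Gosper form: A/B · C(k+1)/C(k) with A=1, B=1, C=k**3 + 9*k**2/4 + 13*k/4 + 5/4.
Set up (1)·f(k+1) − (1)·f(k) − (k**3 + 9*k**2/4 + 13*k/4 + 5/4) = 0.
From deg A=0, deg B=0, deg C=3: d=4.
Solve for f: f(k) = k**2*(k**2 + k + 3)/4 (degree 4 ≤ 4).
Certificate R = B(k−1)f/C = k**2*(k**2 + k + 3)/(4*k**3 + 9*k**2 + 13*k + 5) gives s_k = k**2*(-k**2 - k - 3).
Δs = -4*k**3 - 9*k**2 - 13*k - 5, as required.
Evaluate: s_(n+1) = -n**4 - 5*n**3 - 12*n**2 - 13*n - 5; subtract s_(1) = -5 ⇒ S(n) = n*(-n**3 - 5*n**2 - 12*n - 13).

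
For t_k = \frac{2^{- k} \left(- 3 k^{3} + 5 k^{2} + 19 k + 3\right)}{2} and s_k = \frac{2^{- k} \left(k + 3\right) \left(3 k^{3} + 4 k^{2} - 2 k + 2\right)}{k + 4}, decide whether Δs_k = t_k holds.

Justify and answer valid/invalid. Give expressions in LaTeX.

Invalid: residual \frac{2^{- k} \left(3 k^{4} + 13 k^{3} - 31 k^{2} - 83 k - 8\right)}{2 \left(k^{2} + 9 k + 20\right)} ≠ 0.

s_(k+1) = (k + 4)*(-2*k + 3*(k + 1)**3 + 4*(k + 1)**2)/(2*2**k*(k + 5))
s_(k+1) − s_k = (-3*k**5 - 19*k**4 + 17*k**3 + 243*k**2 + 324*k + 52)/(2*2**k*(k**2 + 9*k + 20))
(s_(k+1) − s_k) − t_k = (3*k**4 + 13*k**3 - 31*k**2 - 83*k - 8)/(2*2**k*(k**2 + 9*k + 20))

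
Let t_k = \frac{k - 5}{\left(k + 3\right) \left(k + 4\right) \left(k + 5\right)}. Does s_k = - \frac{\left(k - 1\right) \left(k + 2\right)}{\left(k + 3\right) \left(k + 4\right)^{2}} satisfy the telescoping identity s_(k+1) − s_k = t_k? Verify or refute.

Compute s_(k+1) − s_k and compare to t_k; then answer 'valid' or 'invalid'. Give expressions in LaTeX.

Invalid: residual \frac{2 \left(- 2 k^{2} - 3 k + 25\right)}{k^{5} + 21 k^{4} + 175 k^{3} + 723 k^{2} + 1480 k + 1200} ≠ 0.

s_(k+1) = -k*(k + 3)/((k + 4)*(k + 5)**2)
s_(k+1) − s_k = (k**3 - 31*k - 50)/(k**5 + 21*k**4 + 175*k**3 + 723*k**2 + 1480*k + 1200)
(s_(k+1) − s_k) − t_k = 2*(-2*k**2 - 3*k + 25)/(k**5 + 21*k**4 + 175*k**3 + 723*k**2 + 1480*k + 1200)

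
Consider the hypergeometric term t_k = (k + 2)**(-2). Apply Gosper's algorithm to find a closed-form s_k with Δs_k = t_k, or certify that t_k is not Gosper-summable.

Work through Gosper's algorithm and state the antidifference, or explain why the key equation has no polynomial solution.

not Gosper-summable; s_k does not exist

r(k) = (k + 2)**2/(k + 3)**2 after simplifying.
Factor: A=k**2 + 4*k + 4; B=k**2 + 6*k + 9; C=1.
Set up (k**2 + 4*k + 4)·f(k+1) − (k**2 + 4*k + 4)·f(k) − (1) = 0.
deg f ≤ 0 (via 2,2,0).
Write f(k) = c0. Then LHS − RHS = -1, requiring -1 = 0: contradictory. No certificate.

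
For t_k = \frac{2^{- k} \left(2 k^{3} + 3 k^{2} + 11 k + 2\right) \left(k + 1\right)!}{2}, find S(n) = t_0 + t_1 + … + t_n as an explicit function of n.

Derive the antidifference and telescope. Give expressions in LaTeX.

t_(k+1)/t_k = (2*k**4 + 13*k**3 + 41*k**2 + 64*k + 36)/(2*(2*k**3 + 3*k**2 + 11*k + 2)).
So A=k/2 + 1 and B=1, with C=k**3 + 3*k**2/2 + 11*k/2 + 1.
Key eq: (k/2 + 1)·f(k+1) = (1)·f(k) + (k**3 + 3*k**2/2 + 11*k/2 + 1).
From deg A=1, deg B=0, deg C=3: d=2.
Match coefficients ⇒ f(k) = 2*k**2 - k + 2.
So s_k = (B(k−1)f/C)·t_k = (2*(2*k**2 - k + 2)/(2*k**3 + 3*k**2 + 11*k + 2))·t_k = (2*k**2 - k + 2)*factorial(k + 1)/2**k.
s_(k+1) − s_k = (2*k**3 + 3*k**2 + 11*k + 2)*factorial(k + 1)/(2*2**k) = t_k.
s_(n+1) = 2**(-n - 1)*(2*n**2 + 3*n + 3)*factorial(n + 2) and s_(0) = 2, so S(n) = 2**(-n - 1)*(-2**(n + 2) + 2*n**4*factorial(n) + 9*n**3*factorial(n) + 16*n**2*factorial(n) + 15*n*factorial(n) + 6*factorial(n)).

S(n) = 2^{- n - 1} \left(- 2^{n + 2} + 2 n^{4} n! + 9 n^{3} n! + 16 n^{2} n! + 15 n n! + 6 n!\right)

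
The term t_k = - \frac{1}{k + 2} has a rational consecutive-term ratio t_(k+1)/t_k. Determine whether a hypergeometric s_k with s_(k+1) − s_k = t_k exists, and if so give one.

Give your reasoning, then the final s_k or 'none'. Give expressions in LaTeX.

Step 1: r(k) = (k + 2)/(k + 3).
Take A(k)=k + 2, B(k)=k + 3, C(k)=1.
Key eq: (k + 2)·f(k+1) = (k + 2)·f(k) + (1).
Bound: deg f ≤ 0.
Write f(k) = c0. Then LHS − RHS = -1, requiring -1 = 0: contradictory. No certificate.

not Gosper-summable; s_k does not exist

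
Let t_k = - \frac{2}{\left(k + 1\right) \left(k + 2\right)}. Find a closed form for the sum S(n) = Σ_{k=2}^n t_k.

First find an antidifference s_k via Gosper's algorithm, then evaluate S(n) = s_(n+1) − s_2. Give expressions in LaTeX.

S(n) = \frac{2 \left(1 - n\right)}{3 \left(n + 2\right)}

t_(k+1)/t_k = (k + 1)/(k + 3).
Factor: A=k + 1; B=k + 3; C=1.
f must satisfy (k + 1)·f(k+1) − (k + 2)·f(k) = 1.
d = 1 from the (1,1,0) case.
Match coefficients ⇒ f(k) = k.
So s_k = (B(k−1)f/C)·t_k = (k*(k + 2))·t_k = -2*k/(k + 1).
s_(k+1) − s_k = -2/(k**2 + 3*k + 2) = t_k.
Telescope: S(n) = s_(n+1) − s_(2) = 2*(-n - 1)/(n + 2) − (-4/3) = 2*(1 - n)/(3*(n + 2)).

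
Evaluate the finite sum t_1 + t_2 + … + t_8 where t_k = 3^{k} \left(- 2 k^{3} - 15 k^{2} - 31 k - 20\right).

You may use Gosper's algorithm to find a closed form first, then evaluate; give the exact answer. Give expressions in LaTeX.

Σ = -19505832

Compute t_(k+1)/t_k: get 3*(2*k**3 + 21*k**2 + 67*k + 68)/(2*k**3 + 15*k**2 + 31*k + 20).
Take A(k)=3, B(k)=1, C(k)=k**3 + 15*k**2/2 + 31*k/2 + 10.
f must satisfy (3)·f(k+1) − (1)·f(k) = k**3 + 15*k**2/2 + 31*k/2 + 10.
Bound: deg f ≤ 3.
Match coefficients ⇒ f(k) = (k**3 + 3*k**2 + 2*k + 1)/2.
R(k) = B(k−1)·f(k)/C(k) = (k**3 + 3*k**2 + 2*k + 1)/(2*k**3 + 15*k**2 + 31*k + 20); s_k = R·t_k = 3**k*(-k**3 - 3*k**2 - 2*k - 1).
s_(k+1) − s_k = 3**k*(-2*k**3 - 15*k**2 - 31*k - 20) = t_k.
Sum = s_(9) − s_(1); s_(9) = -19505853, s_(1) = -21 ⇒ -19505832.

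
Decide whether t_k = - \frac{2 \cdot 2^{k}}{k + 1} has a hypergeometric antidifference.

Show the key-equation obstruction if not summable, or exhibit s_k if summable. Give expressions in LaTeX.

The ratio is 2*(k + 1)/(k + 2).
Take A(k)=2*k + 2, B(k)=k + 2, C(k)=1.
Key eq: (2*k + 2)·f(k+1) = (k + 1)·f(k) + (1).
From deg A=1, deg B=1, deg C=0: d=-1.
Negative degree bound (-1): no f exists, t_k not Gosper-summable.

No — negative degree bound, so no certificate f.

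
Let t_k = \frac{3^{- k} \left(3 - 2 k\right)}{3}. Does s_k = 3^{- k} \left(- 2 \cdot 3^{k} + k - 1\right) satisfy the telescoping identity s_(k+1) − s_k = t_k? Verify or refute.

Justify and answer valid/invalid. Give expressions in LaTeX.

s_(k+1) = -2 + k/(3*3**k)
s_(k+1) − s_k = (3 - 2*k)/(3*3**k)
(s_(k+1) − s_k) − t_k = 0

valid (s_(k+1) − s_k reduces to t_k)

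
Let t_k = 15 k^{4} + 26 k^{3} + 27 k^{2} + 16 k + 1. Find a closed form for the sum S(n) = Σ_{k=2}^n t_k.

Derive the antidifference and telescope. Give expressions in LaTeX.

r(k) = (15*k**4 + 86*k**3 + 195*k**2 + 208*k + 85)/(15*k**4 + 26*k**3 + 27*k**2 + 16*k + 1) after simplifying.
Take A(k)=1, B(k)=1, C(k)=k**4 + 26*k**3/15 + 9*k**2/5 + 16*k/15 + 1/15.
Key eq: (1)·f(k+1) = (1)·f(k) + (k**4 + 26*k**3/15 + 9*k**2/5 + 16*k/15 + 1/15).
Degrees (0,0,4) ⇒ d ≤ 5.
A polynomial solution: f(k) = k*(3*k**4 - k**3 + k**2 + k - 3)/15.
So s_k = (B(k−1)f/C)·t_k = (k*(3*k**4 - k**3 + k**2 + k - 3)/(15*k**4 + 26*k**3 + 27*k**2 + 16*k + 1))·t_k = k*(3*k**4 - k**3 + k**2 + k - 3).
Check: Δs_k = 15*k**4 + 26*k**3 + 27*k**2 + 16*k + 1. ✓
Evaluate: s_(n+1) = 3*n**5 + 14*n**4 + 27*n**3 + 28*n**2 + 13*n + 1; subtract s_(2) = 86 ⇒ S(n) = 3*n**5 + 14*n**4 + 27*n**3 + 28*n**2 + 13*n - 85.

S(n) = 3 n^{5} + 14 n^{4} + 27 n^{3} + 28 n^{2} + 13 n - 85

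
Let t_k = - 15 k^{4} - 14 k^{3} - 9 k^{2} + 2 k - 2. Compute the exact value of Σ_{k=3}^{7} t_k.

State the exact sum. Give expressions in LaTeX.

Σ = -81910

The ratio is (15*k**4 + 74*k**3 + 141*k**2 + 118*k + 38)/(15*k**4 + 14*k**3 + 9*k**2 - 2*k + 2).
A = 1, B = 1, C = k**4 + 14*k**3/15 + 3*k**2/5 - 2*k/15 + 2/15.
Solve (1)·f(k+1) − (1)·f(k) = k**4 + 14*k**3/15 + 3*k**2/5 - 2*k/15 + 2/15.
Bound: deg f ≤ 5.
Coefficient equations give f(k) = k*(3*k**4 - 4*k**3 + k**2 - 2*k + 4)/15.
R(k) = B(k−1)·f(k)/C(k) = k*(3*k**4 - 4*k**3 + k**2 - 2*k + 4)/(15*k**4 + 14*k**3 + 9*k**2 - 2*k + 2); s_k = R·t_k = k*(-3*k**4 + 4*k**3 - k**2 + 2*k - 4).
Δs = -15*k**4 - 14*k**3 - 9*k**2 + 2*k - 2, as required.
Evaluate s at k=8 and k=3: -82336 and -426; difference -81910.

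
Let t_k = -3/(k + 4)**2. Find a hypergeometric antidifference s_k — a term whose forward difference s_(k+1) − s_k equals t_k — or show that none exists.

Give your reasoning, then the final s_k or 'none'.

no hypergeometric antidifference exists

t_(k+1)/t_k = (k + 4)**2/(k + 5)**2.
Gosper form: A/B · C(k+1)/C(k) with A=k**2 + 8*k + 16, B=k**2 + 10*k + 25, C=1.
Solve (k**2 + 8*k + 16)·f(k+1) − (k**2 + 8*k + 16)·f(k) = 1.
Degrees (2,2,0) ⇒ d ≤ 0.
Write f(k) = c0. Then LHS − RHS = -1, requiring -1 = 0: contradictory. No certificate.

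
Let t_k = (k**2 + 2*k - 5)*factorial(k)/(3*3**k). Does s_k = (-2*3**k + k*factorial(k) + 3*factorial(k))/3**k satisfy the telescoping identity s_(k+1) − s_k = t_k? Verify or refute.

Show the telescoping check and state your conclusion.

Valid: the claim telescopes to t_k.

s_(k+1) = (-6*3**k + k**2*factorial(k) + 5*k*factorial(k) + 4*factorial(k))/(3*3**k)
s_(k+1) − s_k = (k**2 + 2*k - 5)*factorial(k)/(3*3**k)
(s_(k+1) − s_k) − t_k = 0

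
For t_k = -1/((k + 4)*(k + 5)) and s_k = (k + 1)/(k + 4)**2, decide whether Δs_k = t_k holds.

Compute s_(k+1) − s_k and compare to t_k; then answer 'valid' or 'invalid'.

s_(k+1) = (k + 2)/(k + 5)**2
s_(k+1) − s_k = (-k**2 - 3*k + 7)/(k**4 + 18*k**3 + 121*k**2 + 360*k + 400)
(s_(k+1) − s_k) − t_k = 3*(2*k + 9)/(k**4 + 18*k**3 + 121*k**2 + 360*k + 400)

Invalid: residual 3*(2*k + 9)/(k**4 + 18*k**3 + 121*k**2 + 360*k + 400) ≠ 0.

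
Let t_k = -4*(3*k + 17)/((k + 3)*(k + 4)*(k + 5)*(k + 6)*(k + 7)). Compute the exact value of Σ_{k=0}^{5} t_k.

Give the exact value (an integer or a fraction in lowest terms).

r(k) = (k + 3)*(3*k + 20)/((k + 8)*(3*k + 17)) after simplifying.
Gosper form: A/B · C(k+1)/C(k) with A=k + 3, B=k + 8, C=k + 17/3.
Set up (k + 3)·f(k+1) − (k + 7)·f(k) − (k + 17/3) = 0.
Degrees (1,1,1) ⇒ d ≤ 4.
Solve for f: f(k) = k*(k + 5)*(k**2 + 13*k + 54)/216 (degree 4 ≤ 4).
Get s_k = R·t_k = k*(-k**2 - 13*k - 54)/(18*(k**3 + 13*k**2 + 54*k + 72)) with R(k) = B(k−1)f(k)/C(k) = k*(k + 5)*(k + 7)*(k**2 + 13*k + 54)/(72*(3*k + 17)).
s_(k+1) − s_k = 4*(-3*k - 17)/(k**5 + 25*k**4 + 245*k**3 + 1175*k**2 + 2754*k + 2520) = t_k.
Telescoping: Σ = s_(6) − s_(0) = -7/135 − (0) = -7/135.

Σ = -7/135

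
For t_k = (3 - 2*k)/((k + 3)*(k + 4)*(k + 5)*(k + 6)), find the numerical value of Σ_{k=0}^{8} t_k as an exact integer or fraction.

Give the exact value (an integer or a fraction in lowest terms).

Step 1: r(k) = (k + 3)*(2*k - 1)/((k + 7)*(2*k - 3)).
Take A(k)=k + 3, B(k)=k + 7, C(k)=k - 3/2.
Solve (k + 3)·f(k+1) − (k + 6)·f(k) = k - 3/2.
From deg A=1, deg B=1, deg C=1: d=3.
Coefficient equations give f(k) = -k/2.
Certificate R = B(k−1)f/C = -k*(k + 6)/(2*k - 3) gives s_k = k/((k + 3)*(k + 4)*(k + 5)).
Verify: (3 - 2*k)/(k**4 + 18*k**3 + 119*k**2 + 342*k + 360) matches t_k.
Sum = s_(9) − s_(0); s_(9) = 3/728, s_(0) = 0 ⇒ 3/728.

Σ = 3/728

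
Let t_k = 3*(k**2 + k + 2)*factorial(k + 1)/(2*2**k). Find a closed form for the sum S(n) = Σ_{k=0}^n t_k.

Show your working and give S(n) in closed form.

S(n) = 3*2**(-n - 1)*(n + 1)*factorial(n + 2)

Step 1: r(k) = (k + 2)*(k + (k + 1)**2 + 3)/(2*(k**2 + k + 2)).
Factor: A=k/2 + 1; B=1; C=k**2 + k + 2.
Need (k/2 + 1)·f(k+1) − (1)·f(k) = k**2 + k + 2.
d = 1 from the (1,0,2) case.
Solve for f: f(k) = 2*k (degree 1 ≤ 1).
Certificate R = B(k−1)f/C = 2*k/(k**2 + k + 2) gives s_k = 3*k*factorial(k + 1)/2**k.
Verify: 3*(k**2 + k + 2)*factorial(k + 1)/(2*2**k) matches t_k.
s_(n+1) = 3*2**(-n - 1)*(n + 1)*factorial(n + 2) and s_(0) = 0, so S(n) = 3*2**(-n - 1)*(n + 1)*factorial(n + 2).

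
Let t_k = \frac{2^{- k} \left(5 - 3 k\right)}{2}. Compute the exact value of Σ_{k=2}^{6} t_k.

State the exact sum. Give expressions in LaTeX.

Σ = -109/128

The ratio is (3*k - 2)/(2*(3*k - 5)).
Factor: A=1/2; B=1; C=k - 5/3.
f must satisfy (1/2)·f(k+1) − (1)·f(k) = k - 5/3.
From deg A=0, deg B=0, deg C=1: d=1.
Coefficient equations give f(k) = -2*(3*k - 2)/3.
Certificate R = B(k−1)f/C = -2*(3*k - 2)/(3*k - 5) gives s_k = (3*k - 2)/2**k.
Check: Δs_k = (5 - 3*k)/(2*2**k). ✓
Evaluate s at k=7 and k=2: 19/128 and 1; difference -109/128.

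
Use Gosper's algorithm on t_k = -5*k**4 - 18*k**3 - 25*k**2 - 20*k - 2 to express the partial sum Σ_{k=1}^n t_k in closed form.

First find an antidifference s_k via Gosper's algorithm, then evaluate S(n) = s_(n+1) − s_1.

Step 1: r(k) = (5*k**4 + 38*k**3 + 109*k**2 + 144*k + 70)/(5*k**4 + 18*k**3 + 25*k**2 + 20*k + 2).
Gosper form: A/B · C(k+1)/C(k) with A=1, B=1, C=k**4 + 18*k**3/5 + 5*k**2 + 4*k + 2/5.
Solve (1)·f(k+1) − (1)·f(k) = k**4 + 18*k**3/5 + 5*k**2 + 4*k + 2/5.
Bound: deg f ≤ 5.
Coefficient equations give f(k) = k*(k**4 + 2*k**3 + k**2 + 2*k - 4)/5.
So s_k = (B(k−1)f/C)·t_k = (k*(k**4 + 2*k**3 + k**2 + 2*k - 4)/(5*k**4 + 18*k**3 + 25*k**2 + 20*k + 2))·t_k = k*(-k**4 - 2*k**3 - k**2 - 2*k + 4).
Δs = -5*k**4 - 18*k**3 - 25*k**2 - 20*k - 2, as required.
Σ_(k=1)^n t_k = s_(n+1) − s_(1) = (-n**5 - 7*n**4 - 19*n**3 - 27*n**2 - 16*n - 2) − (-2), i.e. n*(-n**4 - 7*n**3 - 19*n**2 - 27*n - 16).

S(n) = n*(-n**4 - 7*n**3 - 19*n**2 - 27*n - 16)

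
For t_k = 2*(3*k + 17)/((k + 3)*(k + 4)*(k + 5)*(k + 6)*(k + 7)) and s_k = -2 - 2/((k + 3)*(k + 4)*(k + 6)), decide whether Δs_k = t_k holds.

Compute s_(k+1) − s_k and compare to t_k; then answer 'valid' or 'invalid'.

s_(k+1) = -2 - 2/((k + 4)*(k + 5)*(k + 7))
s_(k+1) − s_k = 2*(3*k + 17)/(k**5 + 25*k**4 + 245*k**3 + 1175*k**2 + 2754*k + 2520)
(s_(k+1) − s_k) − t_k = 0

valid (s_(k+1) − s_k reduces to t_k)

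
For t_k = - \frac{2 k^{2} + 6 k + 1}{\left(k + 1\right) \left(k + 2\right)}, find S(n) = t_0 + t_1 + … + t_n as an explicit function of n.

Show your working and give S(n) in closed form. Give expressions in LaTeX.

S(n) = \frac{- 2 n^{2} - 3 n - 1}{n + 2}

Step 1: r(k) = (k + 1)*(6*k + 2*(k + 1)**2 + 7)/((k + 3)*(2*k**2 + 6*k + 1)).
Normal form (A,B,C) = (k + 1, k + 3, k**2 + 3*k + 1/2).
Need (k + 1)·f(k+1) − (k + 2)·f(k) = k**2 + 3*k + 1/2.
From deg A=1, deg B=1, deg C=2: d=2.
Match coefficients ⇒ f(k) = k*(2*k - 1)/2.
Certificate R = B(k−1)f/C = k*(k + 2)*(2*k - 1)/(2*k**2 + 6*k + 1) gives s_k = k*(1 - 2*k)/(k + 1).
Δs = (-2*k**2 - 6*k - 1)/(k**2 + 3*k + 2), as required.
Telescope: S(n) = s_(n+1) − s_(0) = (-2*n**2 - 3*n - 1)/(n + 2) − (0) = (-2*n**2 - 3*n - 1)/(n + 2).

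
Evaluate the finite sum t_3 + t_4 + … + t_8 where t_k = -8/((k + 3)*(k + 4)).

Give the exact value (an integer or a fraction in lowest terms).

Step 1: r(k) = (k + 3)/(k + 5).
Gosper form: A/B · C(k+1)/C(k) with A=k + 3, B=k + 5, C=1.
f must satisfy (k + 3)·f(k+1) − (k + 4)·f(k) = 1.
deg f ≤ 1 (via 1,1,0).
Match coefficients ⇒ f(k) = k/3.
Then R = B(k−1)f/C = k*(k + 4)/3, so s_k = R(k)·t_k = -8*k/(3*k + 9).
s_(k+1) − s_k = -8/(k**2 + 7*k + 12) = t_k.
Sum = s_(9) − s_(3); s_(9) = -2, s_(3) = -4/3 ⇒ -2/3.

Σ = -2/3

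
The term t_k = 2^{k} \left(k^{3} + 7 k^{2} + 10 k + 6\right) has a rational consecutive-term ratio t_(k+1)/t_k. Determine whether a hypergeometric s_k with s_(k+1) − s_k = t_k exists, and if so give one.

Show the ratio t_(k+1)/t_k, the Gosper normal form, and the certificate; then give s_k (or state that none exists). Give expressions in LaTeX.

r(k) = 2*(k**3 + 10*k**2 + 27*k + 24)/(k**3 + 7*k**2 + 10*k + 6) after simplifying.
A = 2, B = 1, C = k**3 + 7*k**2 + 10*k + 6.
f must satisfy (2)·f(k+1) − (1)·f(k) = k**3 + 7*k**2 + 10*k + 6.
Degrees (0,0,3) ⇒ d ≤ 3.
Solve for f: f(k) = k**3 + k**2 + 2 (degree 3 ≤ 3).
Then R = B(k−1)f/C = (k**3 + k**2 + 2)/(k**3 + 7*k**2 + 10*k + 6), so s_k = R(k)·t_k = 2**k*(k**3 + k**2 + 2).
Verify: 2**k*(k**3 + 7*k**2 + 10*k + 6) matches t_k.

s_k = 2^{k} \left(k^{3} + k^{2} + 2\right)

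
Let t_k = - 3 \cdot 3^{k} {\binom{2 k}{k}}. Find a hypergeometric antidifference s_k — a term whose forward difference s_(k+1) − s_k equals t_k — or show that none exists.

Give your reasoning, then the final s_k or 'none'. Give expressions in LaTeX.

t_(k+1)/t_k = 6*(2*k + 1)/(k + 1).
So A=12*k + 6 and B=k + 1, with C=1.
f must satisfy (12*k + 6)·f(k+1) − (k)·f(k) = 1.
deg f ≤ -1 (via 1,1,0).
Negative degree bound (-1): no f exists, t_k not Gosper-summable.

none (Gosper's algorithm certifies no s_k)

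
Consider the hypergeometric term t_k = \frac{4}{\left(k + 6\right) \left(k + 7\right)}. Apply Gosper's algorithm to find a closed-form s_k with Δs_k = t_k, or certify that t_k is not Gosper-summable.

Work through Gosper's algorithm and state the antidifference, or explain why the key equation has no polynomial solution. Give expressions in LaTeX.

s_k = \frac{2 k}{3 \left(k + 6\right)}

t_(k+1)/t_k = (k + 6)/(k + 8).
So A=k + 6 and B=k + 8, with C=1.
Need (k + 6)·f(k+1) − (k + 7)·f(k) = 1.
Bound: deg f ≤ 1.
Solve for f: f(k) = k/6 (degree 1 ≤ 1).
Then R = B(k−1)f/C = k*(k + 7)/6, so s_k = R(k)·t_k = 2*k/(3*(k + 6)).
s_(k+1) − s_k = 4/(k**2 + 13*k + 42) = t_k.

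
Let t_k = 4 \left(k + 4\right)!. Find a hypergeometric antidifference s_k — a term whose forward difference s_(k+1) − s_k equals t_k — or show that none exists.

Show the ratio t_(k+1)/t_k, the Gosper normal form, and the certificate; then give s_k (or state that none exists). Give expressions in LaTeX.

not Gosper-summable; s_k does not exist

The ratio is k + 5.
Factor: A=k + 5; B=1; C=1.
Set up (k + 5)·f(k+1) − (1)·f(k) − (1) = 0.
Degrees (1,0,0) ⇒ d ≤ -1.
d = -1 < 0 ⇒ no nonzero polynomial f; not summable.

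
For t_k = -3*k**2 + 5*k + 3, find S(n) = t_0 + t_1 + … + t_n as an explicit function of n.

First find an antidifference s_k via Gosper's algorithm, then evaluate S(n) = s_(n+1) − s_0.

Compute t_(k+1)/t_k: get (3*k**2 + k - 5)/(3*k**2 - 5*k - 3).
Factor: A=1; B=1; C=k**2 - 5*k/3 - 1.
Need (1)·f(k+1) − (1)·f(k) = k**2 - 5*k/3 - 1.
From deg A=0, deg B=0, deg C=2: d=3.
Solving with deg f ≤ 3: f(k) = k**2*(k - 4)/3.
So s_k = (B(k−1)f/C)·t_k = (k**2*(k - 4)/(3*k**2 - 5*k - 3))·t_k = k**2*(4 - k).
Check: Δs_k = -3*k**2 + 5*k + 3. ✓
s_(n+1) = -n**3 + n**2 + 5*n + 3 and s_(0) = 0, so S(n) = -n**3 + n**2 + 5*n + 3.

S(n) = -n**3 + n**2 + 5*n + 3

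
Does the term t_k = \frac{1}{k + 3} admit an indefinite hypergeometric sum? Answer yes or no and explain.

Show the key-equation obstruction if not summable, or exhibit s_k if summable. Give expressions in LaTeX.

No — key equation has no polynomial f.

r(k) = (k + 3)/(k + 4) after simplifying.
Take A(k)=k + 3, B(k)=k + 4, C(k)=1.
f must satisfy (k + 3)·f(k+1) − (k + 3)·f(k) = 1.
Degrees (1,1,0) ⇒ d ≤ 0.
Generic f = c0 gives residual -1; -1 = 0 cannot hold, so t_k is not Gosper-summable.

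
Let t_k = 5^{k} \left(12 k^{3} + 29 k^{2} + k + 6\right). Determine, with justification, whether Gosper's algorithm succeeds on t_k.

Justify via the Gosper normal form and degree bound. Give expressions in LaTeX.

Ratio r(k) = 5*(12*k**3 + 65*k**2 + 95*k + 48)/(12*k**3 + 29*k**2 + k + 6).
Gosper form: A/B · C(k+1)/C(k) with A=5, B=1, C=k**3 + 29*k**2/12 + k/12 + 1/2.
Set up (5)·f(k+1) − (1)·f(k) − (k**3 + 29*k**2/12 + k/12 + 1/2) = 0.
From deg A=0, deg B=0, deg C=3: d=3.
Solving with deg f ≤ 3: f(k) = (3*k**3 - 4*k**2 - k + 4)/12.
Then R = B(k−1)f/C = (3*k**3 - 4*k**2 - k + 4)/(12*k**3 + 29*k**2 + k + 6), so s_k = R(k)·t_k = 5**k*(3*k**3 - 4*k**2 - k + 4).
s_(k+1) − s_k = 5**k*(12*k**3 + 29*k**2 + k + 6) = t_k.

Yes. s_k = 5^{k} \left(3 k^{3} - 4 k^{2} - k + 4\right).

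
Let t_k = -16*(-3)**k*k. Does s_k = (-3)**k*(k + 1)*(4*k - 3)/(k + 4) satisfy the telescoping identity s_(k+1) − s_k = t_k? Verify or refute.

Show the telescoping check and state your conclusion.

Invalid: residual (-3)**(k + 1)*(-16*k**2 - 68*k + 3)/(k**2 + 9*k + 20) ≠ 0.

s_(k+1) = (-3)**(k + 1)*(k + 2)*(4*k + 1)/(k + 5)
s_(k+1) − s_k = (-3)**k*(-16*k**3 - 96*k**2 - 116*k - 9)/(k**2 + 9*k + 20)
(s_(k+1) − s_k) − t_k = (-3)**(k + 1)*(-16*k**2 - 68*k + 3)/(k**2 + 9*k + 20)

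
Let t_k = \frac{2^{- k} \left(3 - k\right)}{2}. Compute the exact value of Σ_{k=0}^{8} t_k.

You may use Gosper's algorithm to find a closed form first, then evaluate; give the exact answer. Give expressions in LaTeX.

Σ = 1031/512

Step 1: r(k) = (k - 2)/(2*(k - 3)).
Gosper form: A/B · C(k+1)/C(k) with A=1/2, B=1, C=k - 3.
Set up (1/2)·f(k+1) − (1)·f(k) − (k - 3) = 0.
Bound: deg f ≤ 1.
A polynomial solution: f(k) = -2*(k - 2).
Certificate R = B(k−1)f/C = -2*(k - 2)/(k - 3) gives s_k = (k - 2)/2**k.
Δs = (3 - k)/(2*2**k), as required.
Telescoping: Σ = s_(9) − s_(0) = 7/512 − (-2) = 1031/512.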